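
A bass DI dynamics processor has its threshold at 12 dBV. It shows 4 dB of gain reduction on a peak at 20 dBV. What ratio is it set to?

2:1

Input overshoot = 20 − 12 = 8 dB.
Output overshoot = 8 − 4 = 4 dB.
Ratio = input overshoot / output overshoot = 8 / 4 = 2.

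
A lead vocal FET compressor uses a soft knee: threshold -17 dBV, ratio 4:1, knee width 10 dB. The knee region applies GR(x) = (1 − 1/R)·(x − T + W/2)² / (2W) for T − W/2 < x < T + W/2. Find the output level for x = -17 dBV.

x − T + W/2 = -17 − (-17) + 5 = 5.
GR = (1 − 1/4) × 5² / 20 = 0.75 × 25 / 20 = 0.9375 dB.
Output = -17 − 0.9375 = -17.9375 dBV.

-17.9375 dBV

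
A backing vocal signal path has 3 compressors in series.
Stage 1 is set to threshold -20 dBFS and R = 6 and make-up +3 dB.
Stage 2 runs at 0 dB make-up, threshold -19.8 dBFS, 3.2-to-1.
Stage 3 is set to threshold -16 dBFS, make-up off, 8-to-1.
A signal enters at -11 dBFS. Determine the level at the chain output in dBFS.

Stage 1: -11 dBFS is 9 dB over -20 dBFS; at 6:1 that becomes 1.5 dB over, giving -18.5 dBFS; +3 dB make-up → -15.5 dBFS.
Stage 2: overshoot 4.3 dB → 4.3/3.2 = 1.34375 dB → -18.45625 dBFS.
Stage 3: -18.45625 dBFS ≤ -16 dBFS, so stage 3 doesn't engage; output -18.45625 dBFS.

-18.45625 dBFS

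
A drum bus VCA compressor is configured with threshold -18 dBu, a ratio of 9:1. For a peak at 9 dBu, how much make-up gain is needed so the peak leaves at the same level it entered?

24 dB

Without make-up, output = threshold + overshoot/9 = -18 + 3 = -15 dBu.
Gap to target: 24 dB.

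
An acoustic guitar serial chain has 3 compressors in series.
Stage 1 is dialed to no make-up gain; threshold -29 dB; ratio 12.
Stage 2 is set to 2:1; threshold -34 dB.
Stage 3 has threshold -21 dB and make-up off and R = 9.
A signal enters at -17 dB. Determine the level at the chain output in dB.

Stage 1: overshoot 12 dB → 12/12 = 1 dB → -28 dB.
Stage 2: overshoot 6 dB → 6/2 = 3 dB → -31 dB.
Stage 3: below threshold (-31 ≤ -21); passes unchanged; output -31 dB.

-31 dB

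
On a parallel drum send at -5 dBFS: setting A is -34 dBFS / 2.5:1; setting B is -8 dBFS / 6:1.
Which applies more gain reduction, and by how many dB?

A, by 14.9 dB

A: 29 dB over, compressed to 11.6 dB over, so 17.4 dB of GR.
B: 3 dB over, compressed to 0.5 dB over, so 2.5 dB of GR.
A applies 14.9 dB more gain reduction.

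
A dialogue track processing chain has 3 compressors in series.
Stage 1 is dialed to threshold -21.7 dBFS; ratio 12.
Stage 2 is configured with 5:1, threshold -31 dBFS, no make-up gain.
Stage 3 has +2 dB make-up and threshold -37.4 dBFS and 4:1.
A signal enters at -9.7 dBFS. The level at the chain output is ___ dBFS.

Stage 1: overshoot 12 dB → 12/12 = 1 dB → -20.7 dBFS.
Stage 2: -20.7 dBFS is 10.3 dB over -31 dBFS; at 5:1 that becomes 2.06 dB over, giving -28.94 dBFS.
Stage 3: 8.46 dB above -37.4 dBFS, reduced 4:1 to 2.115 dB above → -35.285 dBFS; +2 dB make-up → -33.285 dBFS.

-33.285 dBFS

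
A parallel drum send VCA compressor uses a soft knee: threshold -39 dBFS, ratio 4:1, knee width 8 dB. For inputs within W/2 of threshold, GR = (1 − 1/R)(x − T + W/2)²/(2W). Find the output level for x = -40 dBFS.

x − T + W/2 = -40 − (-39) + 4 = 3.
GR = (1 − 1/4) × 3² / 16 = 0.75 × 9 / 16 = 0.421875 dB.
Output = -40 − 0.421875 = -40.421875 dBFS.

-40.421875 dBFS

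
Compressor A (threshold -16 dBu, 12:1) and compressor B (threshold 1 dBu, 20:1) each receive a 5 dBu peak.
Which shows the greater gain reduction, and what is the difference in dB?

A: 21 dB over, compressed to 1.75 dB over, so 19.25 dB of GR.
B: 4 dB over, compressed to 0.2 dB over, so 3.8 dB of GR.
A applies 15.45 dB more gain reduction.

A, by 15.45 dB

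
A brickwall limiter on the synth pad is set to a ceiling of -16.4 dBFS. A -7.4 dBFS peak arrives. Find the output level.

-16.4 dBFS

A brickwall limiter is an ∞:1 compressor: any input above the ceiling is clamped to -16.4 dBFS.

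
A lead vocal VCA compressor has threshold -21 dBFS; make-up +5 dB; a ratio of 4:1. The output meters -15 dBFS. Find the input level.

Remove make-up: -15 − 5 = -20 dBFS.
That's 1 dB above the -21 dBFS threshold.
Before 4:1 compression the overshoot was 1 × 4 = 4 dB, so input = -21 + 4 = -17 dBFS.

-17 dBFS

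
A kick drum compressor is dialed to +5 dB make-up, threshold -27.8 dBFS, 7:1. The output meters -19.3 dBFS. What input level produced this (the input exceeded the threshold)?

Remove make-up: -19.3 − 5 = -24.3 dBFS.
That's 3.5 dB above the -27.8 dBFS threshold.
Undo the ratio: input overshoot = 3.5 × 7 = 24.5 dB, giving input = -3.3 dBFS.

-3.3 dBFS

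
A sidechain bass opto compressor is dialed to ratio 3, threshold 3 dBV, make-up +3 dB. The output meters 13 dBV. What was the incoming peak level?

24 dBV

Before make-up, the level was 13 − 3 = 10 dBV.
That's 7 dB above the 3 dBV threshold.
Undo the ratio: input overshoot = 7 × 3 = 21 dB, giving input = 24 dBV.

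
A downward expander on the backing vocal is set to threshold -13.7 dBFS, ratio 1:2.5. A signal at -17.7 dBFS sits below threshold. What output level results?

-23.7 dBFS

Undershoot = (-13.7) − (-17.7) = 4 dB.
At 1:2.5, that expands to 10 dB under threshold.
Output = -13.7 − 10 = -23.7 dBFS.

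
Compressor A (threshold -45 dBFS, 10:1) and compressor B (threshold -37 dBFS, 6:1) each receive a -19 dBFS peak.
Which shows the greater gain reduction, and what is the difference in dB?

A: overshoot 26 dB → output overshoot 2.6 dB → GR 23.4 dB.
B: overshoot 18 dB → output overshoot 3 dB → GR 15 dB.
Difference: 8.4 dB in favour of A.

A, by 8.4 dB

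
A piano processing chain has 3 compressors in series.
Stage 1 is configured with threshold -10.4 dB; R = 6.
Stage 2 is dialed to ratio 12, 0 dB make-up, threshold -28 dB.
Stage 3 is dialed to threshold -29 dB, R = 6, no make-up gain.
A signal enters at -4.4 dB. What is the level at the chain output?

-28.575 dB

Stage 1: -4.4 dB is 6 dB over -10.4 dB; at 6:1 that becomes 1 dB over, giving -9.4 dB.
Stage 2: 18.6 dB above -28 dB, reduced 12:1 to 1.55 dB above → -26.45 dB.
Stage 3: 2.55 dB above -29 dB, reduced 6:1 to 0.425 dB above → -28.575 dB.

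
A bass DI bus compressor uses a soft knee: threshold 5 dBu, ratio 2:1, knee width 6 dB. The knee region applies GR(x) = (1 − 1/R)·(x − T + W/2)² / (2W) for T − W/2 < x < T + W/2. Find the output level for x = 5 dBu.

4.625 dBu

x − T + W/2 = 5 − 5 + 3 = 3.
GR = (1 − 1/2) × 3² / 12 = 0.5 × 9 / 12 = 0.375 dB.
Output = 5 − 0.375 = 4.625 dBu.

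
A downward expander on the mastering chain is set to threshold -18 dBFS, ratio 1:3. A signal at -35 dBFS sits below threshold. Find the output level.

-69 dBFS

Undershoot = (-18) − (-35) = 17 dB.
At 1:3, that expands to 51 dB under threshold.
Output = -18 − 51 = -69 dBFS.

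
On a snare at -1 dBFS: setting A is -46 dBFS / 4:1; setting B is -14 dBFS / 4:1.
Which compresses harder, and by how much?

A: GR = 45 − 45/4 = 33.75 dB.
B: GR = 13 − 13/4 = 9.75 dB.
A reduces 24 dB more.

A, by 24 dB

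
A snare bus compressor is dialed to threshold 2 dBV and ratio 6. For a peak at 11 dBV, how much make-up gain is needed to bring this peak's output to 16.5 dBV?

13 dB

Without make-up, output = threshold + overshoot/6 = 2 + 1.5 = 3.5 dBV.
Gap to target: 13 dB.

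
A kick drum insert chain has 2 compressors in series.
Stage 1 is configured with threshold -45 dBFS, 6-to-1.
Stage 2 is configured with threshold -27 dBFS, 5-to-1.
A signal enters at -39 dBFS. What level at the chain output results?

Stage 1: -39 dBFS is 6 dB over -45 dBFS; at 6:1 that becomes 1 dB over, giving -44 dBFS.
Stage 2: -44 dBFS ≤ -27 dBFS, so stage 2 doesn't engage; output -44 dBFS.

-44 dBFS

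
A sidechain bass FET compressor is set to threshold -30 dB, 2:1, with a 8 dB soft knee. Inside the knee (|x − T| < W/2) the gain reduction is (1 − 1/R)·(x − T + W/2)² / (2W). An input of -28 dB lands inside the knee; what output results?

-29.125 dB

x − T + W/2 = -28 − (-30) + 4 = 6.
GR = (1 − 1/2) × 6² / 16 = 0.5 × 36 / 16 = 1.125 dB.
Output = -28 − 1.125 = -29.125 dB.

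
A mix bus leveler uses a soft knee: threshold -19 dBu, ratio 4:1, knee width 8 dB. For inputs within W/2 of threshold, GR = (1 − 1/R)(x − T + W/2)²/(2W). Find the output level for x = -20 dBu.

-20.421875 dBu

x − T + W/2 = -20 − (-19) + 4 = 3.
GR = (1 − 1/4) × 3² / 16 = 0.75 × 9 / 16 = 0.421875 dB.
Output = -20 − 0.421875 = -20.421875 dBu.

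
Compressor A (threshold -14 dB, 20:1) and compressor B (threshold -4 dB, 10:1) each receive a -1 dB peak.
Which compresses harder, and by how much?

A: GR = 13 − 13/20 = 12.35 dB.
B: GR = 3 − 3/10 = 2.7 dB.
Difference: 9.65 dB in favour of A.

A, by 9.65 dB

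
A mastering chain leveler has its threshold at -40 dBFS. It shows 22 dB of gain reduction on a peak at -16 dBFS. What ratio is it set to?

12:1

Input overshoot = -16 − (-40) = 24 dB.
Output overshoot = 24 − 22 = 2 dB.
Ratio = input overshoot / output overshoot = 24 / 2 = 12.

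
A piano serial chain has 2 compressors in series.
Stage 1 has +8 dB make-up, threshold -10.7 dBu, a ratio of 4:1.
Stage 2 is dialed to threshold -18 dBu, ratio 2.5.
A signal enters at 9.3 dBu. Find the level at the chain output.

-9.88 dBu

Stage 1: 20 dB above -10.7 dBu, reduced 4:1 to 5 dB above → -5.7 dBu; +8 dB make-up → 2.3 dBu.
Stage 2: overshoot 20.3 dB → 20.3/2.5 = 8.12 dB → -9.88 dBu.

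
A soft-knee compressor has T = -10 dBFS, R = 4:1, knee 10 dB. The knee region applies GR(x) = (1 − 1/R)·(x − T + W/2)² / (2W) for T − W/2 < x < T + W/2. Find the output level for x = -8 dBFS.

-9.8375 dBFS

x − T + W/2 = -8 − (-10) + 5 = 7.
GR = (1 − 1/4) × 7² / 20 = 0.75 × 49 / 20 = 1.8375 dB.
Output = -8 − 1.8375 = -9.8375 dBFS.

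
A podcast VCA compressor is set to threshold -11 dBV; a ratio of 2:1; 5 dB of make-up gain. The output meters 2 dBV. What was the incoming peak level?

Before make-up, the level was 2 − 5 = -3 dBV.
That's 8 dB above the -11 dBV threshold.
Input overshoot = R × output overshoot = 16 dB → input = -11 + 16 = 5 dBV.

5 dBV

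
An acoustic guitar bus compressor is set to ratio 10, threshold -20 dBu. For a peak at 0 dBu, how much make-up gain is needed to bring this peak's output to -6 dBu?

12 dB

The peak compresses to -20 + 20/10 = -18 dBu.
To reach -6 dBu requires -6 − (-18) = 12 dB of make-up.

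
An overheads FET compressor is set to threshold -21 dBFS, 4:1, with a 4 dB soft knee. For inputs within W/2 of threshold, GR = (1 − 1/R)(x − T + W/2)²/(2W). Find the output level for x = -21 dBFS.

x − T + W/2 = -21 − (-21) + 2 = 2.
GR = (1 − 1/4) × 2² / 8 = 0.75 × 4 / 8 = 0.375 dB.
Output = -21 − 0.375 = -21.375 dBFS.

-21.375 dBFS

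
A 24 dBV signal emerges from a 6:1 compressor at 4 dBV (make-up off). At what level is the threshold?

0 dBV

Let T be the threshold. Output overshoot = (input overshoot)/R, so 4 − T = (24 − T)/6.
6·(4 − T) = 24 − T → 5·T = 24 − 24 = 0.
T = 0/5 = 0 dBV.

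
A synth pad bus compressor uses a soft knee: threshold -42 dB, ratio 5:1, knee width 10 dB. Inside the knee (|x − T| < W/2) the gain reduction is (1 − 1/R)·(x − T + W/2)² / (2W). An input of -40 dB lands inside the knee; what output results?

x − T + W/2 = -40 − (-42) + 5 = 7.
GR = (1 − 1/5) × 7² / 20 = 0.8 × 49 / 20 = 1.96 dB.
Output = -40 − 1.96 = -41.96 dB.

-41.96 dB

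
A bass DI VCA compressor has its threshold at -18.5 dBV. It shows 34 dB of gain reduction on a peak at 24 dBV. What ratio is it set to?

5:1

Input overshoot = 24 − (-18.5) = 42.5 dB.
Output overshoot = 42.5 − 34 = 8.5 dB.
Ratio = input overshoot / output overshoot = 42.5 / 8.5 = 5.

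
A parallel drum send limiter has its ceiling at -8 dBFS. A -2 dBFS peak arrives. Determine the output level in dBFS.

At ∞:1, everything above -8 dBFS is held at the ceiling.

-8 dBFS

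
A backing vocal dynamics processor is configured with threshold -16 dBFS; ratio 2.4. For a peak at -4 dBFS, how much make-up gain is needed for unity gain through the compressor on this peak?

7 dB

Overshoot 12 dB → 12/2.4 = 5 dB after compression, so the compressed level is -16 + 5 = -11 dBFS.
Make-up = target − compressed = -4 − (-11) = 7 dB.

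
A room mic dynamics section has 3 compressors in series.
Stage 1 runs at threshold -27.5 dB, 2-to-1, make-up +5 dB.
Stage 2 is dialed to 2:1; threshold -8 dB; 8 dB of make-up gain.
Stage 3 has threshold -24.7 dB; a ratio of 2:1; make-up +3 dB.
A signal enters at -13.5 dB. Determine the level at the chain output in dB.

-13.1 dB

Stage 1: -13.5 dB is 14 dB over -27.5 dB; at 2:1 that becomes 7 dB over, giving -20.5 dB; +5 dB make-up → -15.5 dB.
Stage 2: below threshold (-15.5 ≤ -8); passes unchanged; make-up brings it to -7.5 dB.
Stage 3: overshoot 17.2 dB → 17.2/2 = 8.6 dB → -16.1 dB; +3 dB make-up → -13.1 dB.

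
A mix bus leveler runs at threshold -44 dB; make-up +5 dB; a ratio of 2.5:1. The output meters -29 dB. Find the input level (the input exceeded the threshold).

-19 dB

Before make-up, the level was -29 − 5 = -34 dB.
Post-compression overshoot = -34 − (-44) = 10 dB.
Before 2.5:1 compression the overshoot was 10 × 2.5 = 25 dB, so input = -44 + 25 = -19 dB.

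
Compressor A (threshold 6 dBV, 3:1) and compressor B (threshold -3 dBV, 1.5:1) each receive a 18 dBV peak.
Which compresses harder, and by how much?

A: 12 dB over, compressed to 4 dB over, so 8 dB of GR.
B: 21 dB over, compressed to 14 dB over, so 7 dB of GR.
Difference: 1 dB in favour of A.

A, by 1 dB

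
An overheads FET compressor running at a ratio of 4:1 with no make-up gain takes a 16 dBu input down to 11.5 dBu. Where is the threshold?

Input is 6 dB above T (since output overshoot × R = input overshoot: (11.5 − T)·4 = 16 − T gives T = 10 dBu).
Check: 10 + (16 − 10)/4 = 10 + 1.5 = 11.5 dBu. ✓

10 dBu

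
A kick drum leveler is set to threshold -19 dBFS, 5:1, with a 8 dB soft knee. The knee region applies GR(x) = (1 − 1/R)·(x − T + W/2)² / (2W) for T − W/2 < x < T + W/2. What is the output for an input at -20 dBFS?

-20.45 dBFS

x − T + W/2 = -20 − (-19) + 4 = 3.
GR = (1 − 1/5) × 3² / 16 = 0.8 × 9 / 16 = 0.45 dB.
Output = -20 − 0.45 = -20.45 dBFS.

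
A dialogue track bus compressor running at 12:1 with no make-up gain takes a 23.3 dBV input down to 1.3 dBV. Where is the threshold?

-0.7 dBV

Let T be the threshold. Output overshoot = (input overshoot)/R, so 1.3 − T = (23.3 − T)/12.
12·(1.3 − T) = 23.3 − T → 11·T = 15.6 − 23.3 = -7.7.
T = -7.7/11 = -0.7 dBV.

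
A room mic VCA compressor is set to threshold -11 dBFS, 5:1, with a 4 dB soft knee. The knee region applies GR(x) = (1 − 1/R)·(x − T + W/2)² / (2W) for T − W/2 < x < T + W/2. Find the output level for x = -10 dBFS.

x − T + W/2 = -10 − (-11) + 2 = 3.
GR = (1 − 1/5) × 3² / 8 = 0.8 × 9 / 8 = 0.9 dB.
Output = -10 − 0.9 = -10.9 dBFS.

-10.9 dBFS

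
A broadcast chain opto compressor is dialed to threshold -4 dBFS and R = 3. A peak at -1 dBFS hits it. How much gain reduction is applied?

2 dB

Overshoot = -1 − (-4) = 3 dB.
At 3:1, output sits 3/3 = 1 dB above threshold.
So the signal is attenuated by 3 − 1 = 2 dB.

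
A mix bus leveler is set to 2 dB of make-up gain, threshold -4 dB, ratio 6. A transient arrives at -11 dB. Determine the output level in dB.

-9 dB

-11 dB is 7 dB below the -4 dB threshold, so no gain reduction is applied.
Make-up gain adds 2 dB: -11 + 2 = -9 dB.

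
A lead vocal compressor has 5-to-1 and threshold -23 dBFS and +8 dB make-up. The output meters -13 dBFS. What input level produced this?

Before make-up, the level was -13 − 8 = -21 dBFS.
That's 2 dB above the -23 dBFS threshold.
Undo the ratio: input overshoot = 2 × 5 = 10 dB, giving input = -13 dBFS.

-13 dBFS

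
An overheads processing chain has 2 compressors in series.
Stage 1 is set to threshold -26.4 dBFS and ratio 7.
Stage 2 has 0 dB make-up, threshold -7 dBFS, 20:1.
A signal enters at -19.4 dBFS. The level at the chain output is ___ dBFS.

-25.4 dBFS

Stage 1: 7 dB above -26.4 dBFS, reduced 7:1 to 1 dB above → -25.4 dBFS.
Stage 2: -25.4 dBFS is at or below the -7 dBFS threshold — no compression; output -25.4 dBFS.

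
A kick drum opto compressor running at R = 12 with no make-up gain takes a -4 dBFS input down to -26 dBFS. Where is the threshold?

Gain reduction = -4 − (-26) = 22 dB; output overshoot = GR / (R − 1) = 22 / 11 = 2 dB.
Threshold = output − output overshoot = -26 − 2 = -28 dBFS.

-28 dBFS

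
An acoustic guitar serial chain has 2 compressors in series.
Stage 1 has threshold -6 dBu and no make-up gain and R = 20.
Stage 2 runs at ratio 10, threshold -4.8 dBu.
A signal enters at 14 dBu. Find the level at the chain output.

Stage 1: 20 dB above -6 dBu, reduced 20:1 to 1 dB above → -5 dBu.
Stage 2: -5 dBu is at or below the -4.8 dBu threshold — no compression; output -5 dBu.

-5 dBu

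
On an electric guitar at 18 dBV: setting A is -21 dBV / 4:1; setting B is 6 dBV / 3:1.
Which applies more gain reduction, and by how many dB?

A: 39 dB over, compressed to 9.75 dB over, so 29.25 dB of GR.
B: 12 dB over, compressed to 4 dB over, so 8 dB of GR.
A reduces 21.25 dB more.

A, by 21.25 dB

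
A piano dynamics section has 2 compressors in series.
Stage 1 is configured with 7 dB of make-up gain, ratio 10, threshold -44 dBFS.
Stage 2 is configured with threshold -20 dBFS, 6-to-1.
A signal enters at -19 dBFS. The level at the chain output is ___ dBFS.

Stage 1: 25 dB above -44 dBFS, reduced 10:1 to 2.5 dB above → -41.5 dBFS; +7 dB make-up → -34.5 dBFS.
Stage 2: -34.5 dBFS ≤ -20 dBFS, so stage 2 doesn't engage; output -34.5 dBFS.

-34.5 dBFS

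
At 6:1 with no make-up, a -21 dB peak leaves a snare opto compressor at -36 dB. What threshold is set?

-39 dB

Gain reduction = -21 − (-36) = 15 dB; output overshoot = GR / (R − 1) = 15 / 5 = 3 dB.
Threshold = output − output overshoot = -36 − 3 = -39 dB.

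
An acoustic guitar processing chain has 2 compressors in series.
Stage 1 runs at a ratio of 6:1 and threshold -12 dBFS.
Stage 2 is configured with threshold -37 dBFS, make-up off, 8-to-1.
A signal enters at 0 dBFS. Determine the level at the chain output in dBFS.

-33.625 dBFS

Stage 1: 12 dB above -12 dBFS, reduced 6:1 to 2 dB above → -10 dBFS.
Stage 2: -10 dBFS is 27 dB over -37 dBFS; at 8:1 that becomes 3.375 dB over, giving -33.625 dBFS.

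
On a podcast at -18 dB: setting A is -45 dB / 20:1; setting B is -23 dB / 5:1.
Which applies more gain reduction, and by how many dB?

A: GR = 27 − 27/20 = 25.65 dB.
B: GR = 5 − 5/5 = 4 dB.
A reduces 21.65 dB more.

A, by 21.65 dB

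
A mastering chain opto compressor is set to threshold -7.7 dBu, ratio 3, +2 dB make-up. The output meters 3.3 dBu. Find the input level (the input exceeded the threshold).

Stripping the +2 dB make-up gives 1.3 dBu at the gain stage.
Post-compression overshoot = 1.3 − (-7.7) = 9 dB.
Before 3:1 compression the overshoot was 9 × 3 = 27 dB, so input = -7.7 + 27 = 19.3 dBu.

19.3 dBu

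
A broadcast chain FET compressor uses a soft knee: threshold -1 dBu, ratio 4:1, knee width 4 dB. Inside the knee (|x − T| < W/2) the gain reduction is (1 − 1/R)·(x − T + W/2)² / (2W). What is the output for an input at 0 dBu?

-0.84375 dBu

x − T + W/2 = 0 − (-1) + 2 = 3.
GR = (1 − 1/4) × 3² / 8 = 0.75 × 9 / 8 = 0.84375 dB.
Output = 0 − 0.84375 = -0.84375 dBu.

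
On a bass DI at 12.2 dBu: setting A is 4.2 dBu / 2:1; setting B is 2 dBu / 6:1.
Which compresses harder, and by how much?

A: 8 dB over, compressed to 4 dB over, so 4 dB of GR.
B: 10.2 dB over, compressed to 1.7 dB over, so 8.5 dB of GR.
Difference: 4.5 dB in favour of B.

B, by 4.5 dB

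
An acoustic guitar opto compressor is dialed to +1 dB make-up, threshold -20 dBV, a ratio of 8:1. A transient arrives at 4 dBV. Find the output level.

The input is 24 dB above the -20 dBV threshold.
8:1 compression reduces that to 24/8 = 3 dB over.
So the level is -20 + 3 = -17 dBV; make-up adds 1 dB, giving -16 dBV.

-16 dBV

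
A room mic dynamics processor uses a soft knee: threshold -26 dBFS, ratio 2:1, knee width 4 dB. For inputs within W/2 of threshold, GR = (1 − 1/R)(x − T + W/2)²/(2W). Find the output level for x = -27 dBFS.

-27.0625 dBFS

x − T + W/2 = -27 − (-26) + 2 = 1.
GR = (1 − 1/2) × 1² / 8 = 0.5 × 1 / 8 = 0.0625 dB.
Output = -27 − 0.0625 = -27.0625 dBFS.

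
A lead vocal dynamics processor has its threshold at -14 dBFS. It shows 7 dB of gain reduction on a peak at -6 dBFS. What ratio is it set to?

Input overshoot = -6 − (-14) = 8 dB.
Output overshoot = 8 − 7 = 1 dB.
Ratio = input overshoot / output overshoot = 8 / 1 = 8.

8:1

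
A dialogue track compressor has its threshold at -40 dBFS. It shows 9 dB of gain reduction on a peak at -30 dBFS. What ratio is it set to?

Input overshoot = -30 − (-40) = 10 dB.
Output overshoot = 10 − 9 = 1 dB.
Ratio = input overshoot / output overshoot = 10 / 1 = 10.

10:1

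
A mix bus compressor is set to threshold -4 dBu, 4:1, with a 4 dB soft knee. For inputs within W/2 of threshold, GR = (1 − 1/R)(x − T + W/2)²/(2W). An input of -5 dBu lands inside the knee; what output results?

x − T + W/2 = -5 − (-4) + 2 = 1.
GR = (1 − 1/4) × 1² / 8 = 0.75 × 1 / 8 = 0.09375 dB.
Output = -5 − 0.09375 = -5.09375 dBu.

-5.09375 dBu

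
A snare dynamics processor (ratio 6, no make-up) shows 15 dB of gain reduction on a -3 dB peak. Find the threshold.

Gain reduction = -3 − (-18) = 15 dB; output overshoot = GR / (R − 1) = 15 / 5 = 3 dB.
Threshold = output − output overshoot = -18 − 3 = -21 dB.

-21 dB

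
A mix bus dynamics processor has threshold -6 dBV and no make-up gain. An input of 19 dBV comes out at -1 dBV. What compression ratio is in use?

Input overshoot = 19 − (-6) = 25 dB; output overshoot = -1 − (-6) = 5 dB.
Ratio = 25 / 5 = 5.

5:1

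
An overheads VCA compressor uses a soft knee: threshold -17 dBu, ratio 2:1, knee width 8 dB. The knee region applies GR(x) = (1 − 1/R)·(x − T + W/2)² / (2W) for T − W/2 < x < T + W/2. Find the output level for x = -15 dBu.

-16.125 dBu

x − T + W/2 = -15 − (-17) + 4 = 6.
GR = (1 − 1/2) × 6² / 16 = 0.5 × 36 / 16 = 1.125 dB.
Output = -15 − 1.125 = -16.125 dBu.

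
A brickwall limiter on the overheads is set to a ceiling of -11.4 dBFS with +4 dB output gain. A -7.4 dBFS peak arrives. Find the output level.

A brickwall limiter is an ∞:1 compressor: any input above the ceiling is clamped to -11.4 dBFS.
Output gain then adds 4 dB: -11.4 + 4 = -7.4 dBFS.

-7.4 dBFS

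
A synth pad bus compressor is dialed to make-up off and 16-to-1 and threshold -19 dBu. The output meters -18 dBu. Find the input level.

That's 1 dB above the -19 dBu threshold.
Undo the ratio: input overshoot = 1 × 16 = 16 dB, giving input = -3 dBu.

-3 dBu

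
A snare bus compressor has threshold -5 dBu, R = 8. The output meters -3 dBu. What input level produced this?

That's 2 dB above the -5 dBu threshold.
Before 8:1 compression the overshoot was 2 × 8 = 16 dB, so input = -5 + 16 = 11 dBu.

11 dBu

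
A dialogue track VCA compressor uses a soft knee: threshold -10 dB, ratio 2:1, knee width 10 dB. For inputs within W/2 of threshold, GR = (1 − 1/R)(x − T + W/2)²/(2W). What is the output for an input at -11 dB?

-11.4 dB

x − T + W/2 = -11 − (-10) + 5 = 4.
GR = (1 − 1/2) × 4² / 20 = 0.5 × 16 / 20 = 0.4 dB.
Output = -11 − 0.4 = -11.4 dB.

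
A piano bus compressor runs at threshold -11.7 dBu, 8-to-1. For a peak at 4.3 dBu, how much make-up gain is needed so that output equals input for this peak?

Overshoot 16 dB → 16/8 = 2 dB after compression, so the compressed level is -11.7 + 2 = -9.7 dBu.
Make-up = target − compressed = 4.3 − (-9.7) = 14 dB.

14 dB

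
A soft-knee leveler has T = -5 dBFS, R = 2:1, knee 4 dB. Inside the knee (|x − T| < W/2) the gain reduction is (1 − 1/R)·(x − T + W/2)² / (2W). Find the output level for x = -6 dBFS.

x − T + W/2 = -6 − (-5) + 2 = 1.
GR = (1 − 1/2) × 1² / 8 = 0.5 × 1 / 8 = 0.0625 dB.
Output = -6 − 0.0625 = -6.0625 dBFS.

-6.0625 dBFS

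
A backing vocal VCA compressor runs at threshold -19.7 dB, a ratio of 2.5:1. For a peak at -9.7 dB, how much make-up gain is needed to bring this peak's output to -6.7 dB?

Overshoot 10 dB → 10/2.5 = 4 dB after compression, so the compressed level is -19.7 + 4 = -15.7 dB.
Make-up = target − compressed = -6.7 − (-15.7) = 9 dB.

9 dB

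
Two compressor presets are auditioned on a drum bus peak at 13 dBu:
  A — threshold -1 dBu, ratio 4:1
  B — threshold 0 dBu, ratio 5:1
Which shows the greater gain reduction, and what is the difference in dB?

A, by 0.1 dB

A: GR = 14 − 14/4 = 10.5 dB.
B: GR = 13 − 13/5 = 10.4 dB.
Difference: 0.1 dB in favour of A.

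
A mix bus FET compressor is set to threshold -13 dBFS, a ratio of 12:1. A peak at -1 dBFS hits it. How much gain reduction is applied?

11 dB

Overshoot = -1 − (-13) = 12 dB.
After 12:1 compression the overshoot becomes 12/12 = 1 dB.
So the signal is attenuated by 12 − 1 = 11 dB.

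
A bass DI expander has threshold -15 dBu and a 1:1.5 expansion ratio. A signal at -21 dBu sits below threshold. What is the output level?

-24 dBu

The input is 6 dB below the -15 dBu threshold.
A 1:1.5 expander multiplies undershoot by 1.5: 6 × 1.5 = 9 dB below threshold.
Output = -15 − 9 = -24 dBu.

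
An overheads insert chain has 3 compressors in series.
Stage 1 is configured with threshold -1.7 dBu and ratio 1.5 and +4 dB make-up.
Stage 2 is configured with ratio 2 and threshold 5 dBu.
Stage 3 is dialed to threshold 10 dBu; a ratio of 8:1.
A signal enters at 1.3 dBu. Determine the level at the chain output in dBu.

Stage 1: 3 dB above -1.7 dBu, reduced 1.5:1 to 2 dB above → 0.3 dBu; +4 dB make-up → 4.3 dBu.
Stage 2: below threshold (4.3 ≤ 5); passes unchanged; output 4.3 dBu.
Stage 3: 4.3 dBu is at or below the 10 dBu threshold — no compression; output 4.3 dBu.

4.3 dBu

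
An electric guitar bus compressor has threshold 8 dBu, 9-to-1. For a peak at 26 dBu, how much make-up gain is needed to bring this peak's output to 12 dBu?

2 dB

Without make-up, output = threshold + overshoot/9 = 8 + 2 = 10 dBu.
Gap to target: 2 dB.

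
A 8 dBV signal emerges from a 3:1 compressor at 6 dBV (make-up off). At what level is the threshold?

5 dBV

Input is 3 dB above T (since output overshoot × R = input overshoot: (6 − T)·3 = 8 − T gives T = 5 dBV).
Check: 5 + (8 − 5)/3 = 5 + 1 = 6 dBV. ✓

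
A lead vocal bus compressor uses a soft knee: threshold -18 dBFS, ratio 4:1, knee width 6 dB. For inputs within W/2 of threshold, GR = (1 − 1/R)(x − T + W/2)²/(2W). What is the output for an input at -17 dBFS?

x − T + W/2 = -17 − (-18) + 3 = 4.
GR = (1 − 1/4) × 4² / 12 = 0.75 × 16 / 12 = 1 dB.
Output = -17 − 1 = -18 dBFS.

-18 dBFS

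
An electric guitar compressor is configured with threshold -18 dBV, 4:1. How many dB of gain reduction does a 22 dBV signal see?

The signal is 40 dB above threshold.
A 4:1 ratio leaves 10 dB of that excess.
GR = overshoot in − overshoot out = 40 − 10 = 30 dB.

30 dB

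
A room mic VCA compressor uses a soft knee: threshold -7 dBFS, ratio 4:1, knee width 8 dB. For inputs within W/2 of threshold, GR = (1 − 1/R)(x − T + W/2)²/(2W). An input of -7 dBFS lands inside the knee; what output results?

x − T + W/2 = -7 − (-7) + 4 = 4.
GR = (1 − 1/4) × 4² / 16 = 0.75 × 16 / 16 = 0.75 dB.
Output = -7 − 0.75 = -7.75 dBFS.

-7.75 dBFS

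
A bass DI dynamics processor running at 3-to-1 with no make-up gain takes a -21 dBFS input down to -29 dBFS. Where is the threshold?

-33 dBFS

Input is 12 dB above T (since output overshoot × R = input overshoot: (-29 − T)·3 = -21 − T gives T = -33 dBFS).
Check: -33 + (-21 − (-33))/3 = -33 + 4 = -29 dBFS. ✓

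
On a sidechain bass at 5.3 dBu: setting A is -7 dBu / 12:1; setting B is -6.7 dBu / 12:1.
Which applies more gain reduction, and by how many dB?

A: GR = 12.3 − 12.3/12 = 11.275 dB.
B: GR = 12 − 12/12 = 11 dB.
A applies 0.275 dB more gain reduction.

A, by 0.275 dB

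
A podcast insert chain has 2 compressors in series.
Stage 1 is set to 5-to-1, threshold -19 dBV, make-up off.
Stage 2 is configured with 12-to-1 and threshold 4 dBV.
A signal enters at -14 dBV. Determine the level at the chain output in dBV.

Stage 1: overshoot 5 dB → 5/5 = 1 dB → -18 dBV.
Stage 2: -18 dBV ≤ 4 dBV, so stage 2 doesn't engage; output -18 dBV.

-18 dBV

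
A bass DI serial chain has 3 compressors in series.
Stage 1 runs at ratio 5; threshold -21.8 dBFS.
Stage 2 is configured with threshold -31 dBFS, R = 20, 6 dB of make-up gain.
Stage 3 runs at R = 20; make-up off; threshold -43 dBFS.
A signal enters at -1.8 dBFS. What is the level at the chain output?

Stage 1: -1.8 dBFS is 20 dB over -21.8 dBFS; at 5:1 that becomes 4 dB over, giving -17.8 dBFS.
Stage 2: overshoot 13.2 dB → 13.2/20 = 0.66 dB → -30.34 dBFS; +6 dB make-up → -24.34 dBFS.
Stage 3: overshoot 18.66 dB → 18.66/20 = 0.933 dB → -42.067 dBFS.

-42.067 dBFS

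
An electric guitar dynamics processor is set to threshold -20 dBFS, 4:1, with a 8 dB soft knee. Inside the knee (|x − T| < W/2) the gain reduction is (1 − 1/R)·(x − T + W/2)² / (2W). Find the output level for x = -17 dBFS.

-19.296875 dBFS

x − T + W/2 = -17 − (-20) + 4 = 7.
GR = (1 − 1/4) × 7² / 16 = 0.75 × 49 / 16 = 2.296875 dB.
Output = -17 − 2.296875 = -19.296875 dBFS.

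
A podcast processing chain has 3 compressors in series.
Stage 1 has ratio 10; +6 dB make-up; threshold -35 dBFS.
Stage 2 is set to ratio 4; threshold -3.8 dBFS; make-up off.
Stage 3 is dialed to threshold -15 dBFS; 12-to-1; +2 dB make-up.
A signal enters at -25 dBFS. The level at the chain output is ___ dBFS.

-26 dBFS

Stage 1: 10 dB above -35 dBFS, reduced 10:1 to 1 dB above → -34 dBFS; +6 dB make-up → -28 dBFS.
Stage 2: -28 dBFS is at or below the -3.8 dBFS threshold — no compression; output -28 dBFS.
Stage 3: -28 dBFS is at or below the -15 dBFS threshold — no compression; make-up brings it to -26 dBFS.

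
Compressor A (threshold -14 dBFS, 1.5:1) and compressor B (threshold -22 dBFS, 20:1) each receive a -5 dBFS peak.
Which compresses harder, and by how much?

B, by 13.15 dB

A: 9 dB over, compressed to 6 dB over, so 3 dB of GR.
B: 17 dB over, compressed to 0.85 dB over, so 16.15 dB of GR.
Difference: 13.15 dB in favour of B.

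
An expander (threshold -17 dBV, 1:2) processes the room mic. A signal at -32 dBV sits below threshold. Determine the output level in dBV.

-47 dBV

Below threshold, a 1:2 expander applies gain = (2−1)×(T − x) of attenuation.
(2−1) × 15 = 15 dB, so output = -32 − 15 = -47 dBV.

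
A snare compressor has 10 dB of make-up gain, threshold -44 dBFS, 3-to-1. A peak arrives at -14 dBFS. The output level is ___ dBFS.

-24 dBFS

Overshoot: -14 − (-44) = 30 dB.
3:1 compression reduces that to 30/3 = 10 dB over.
That puts the output at -34 dBFS; make-up adds 10 dB, giving -24 dBFS.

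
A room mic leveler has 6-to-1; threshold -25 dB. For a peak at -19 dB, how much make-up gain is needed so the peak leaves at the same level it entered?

5 dB

The peak compresses to -25 + 6/6 = -24 dB.
To reach -19 dB requires -19 − (-24) = 5 dB of make-up.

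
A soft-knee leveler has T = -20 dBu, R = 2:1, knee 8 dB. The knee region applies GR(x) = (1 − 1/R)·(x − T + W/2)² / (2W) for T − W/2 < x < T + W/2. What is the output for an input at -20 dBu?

-20.5 dBu

x − T + W/2 = -20 − (-20) + 4 = 4.
GR = (1 − 1/2) × 4² / 16 = 0.5 × 16 / 16 = 0.5 dB.
Output = -20 − 0.5 = -20.5 dBu.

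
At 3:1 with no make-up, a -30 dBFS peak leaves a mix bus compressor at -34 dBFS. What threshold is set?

Let T be the threshold. Output overshoot = (input overshoot)/R, so -34 − T = (-30 − T)/3.
3·(-34 − T) = -30 − T → 2·T = -102 − (-30) = -72.
T = -72/2 = -36 dBFS.

-36 dBFS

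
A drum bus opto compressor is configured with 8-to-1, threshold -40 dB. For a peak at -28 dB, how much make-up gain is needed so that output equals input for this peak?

10.5 dB

The peak compresses to -40 + 12/8 = -38.5 dB.
To reach -28 dB requires -28 − (-38.5) = 10.5 dB of make-up.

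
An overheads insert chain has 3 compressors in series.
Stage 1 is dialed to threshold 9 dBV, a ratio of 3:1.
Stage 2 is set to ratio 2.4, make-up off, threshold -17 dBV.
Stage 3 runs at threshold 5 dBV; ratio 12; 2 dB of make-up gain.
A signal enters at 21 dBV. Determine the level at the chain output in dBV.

Stage 1: overshoot 12 dB → 12/3 = 4 dB → 13 dBV.
Stage 2: 30 dB above -17 dBV, reduced 2.4:1 to 12.5 dB above → -4.5 dBV.
Stage 3: -4.5 dBV is at or below the 5 dBV threshold — no compression; make-up brings it to -2.5 dBV.

-2.5 dBV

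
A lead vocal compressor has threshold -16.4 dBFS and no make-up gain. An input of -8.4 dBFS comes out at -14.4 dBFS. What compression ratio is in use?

4:1

Input overshoot = -8.4 − (-16.4) = 8 dB; output overshoot = -14.4 − (-16.4) = 2 dB.
Ratio = 8 / 2 = 4.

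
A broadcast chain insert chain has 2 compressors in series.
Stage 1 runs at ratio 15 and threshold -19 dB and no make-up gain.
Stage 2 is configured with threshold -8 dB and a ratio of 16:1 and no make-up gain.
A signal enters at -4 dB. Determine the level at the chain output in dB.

-18 dB

Stage 1: -4 dB is 15 dB over -19 dB; at 15:1 that becomes 1 dB over, giving -18 dB.
Stage 2: -18 dB ≤ -8 dB, so stage 2 doesn't engage; output -18 dB.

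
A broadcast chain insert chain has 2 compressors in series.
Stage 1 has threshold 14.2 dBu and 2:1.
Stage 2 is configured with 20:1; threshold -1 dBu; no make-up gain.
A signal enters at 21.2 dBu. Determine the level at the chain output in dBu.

-0.065 dBu

Stage 1: overshoot 7 dB → 7/2 = 3.5 dB → 17.7 dBu.
Stage 2: 18.7 dB above -1 dBu, reduced 20:1 to 0.935 dB above → -0.065 dBu.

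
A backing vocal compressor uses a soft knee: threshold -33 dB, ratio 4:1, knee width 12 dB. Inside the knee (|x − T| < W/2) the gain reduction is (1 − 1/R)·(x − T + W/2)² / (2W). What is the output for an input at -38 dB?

-38.03125 dB

x − T + W/2 = -38 − (-33) + 6 = 1.
GR = (1 − 1/4) × 1² / 24 = 0.75 × 1 / 24 = 0.03125 dB.
Output = -38 − 0.03125 = -38.03125 dB.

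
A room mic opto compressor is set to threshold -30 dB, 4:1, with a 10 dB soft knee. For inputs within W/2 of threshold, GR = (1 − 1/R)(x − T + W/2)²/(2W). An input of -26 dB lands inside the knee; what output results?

-29.0375 dB

x − T + W/2 = -26 − (-30) + 5 = 9.
GR = (1 − 1/4) × 9² / 20 = 0.75 × 81 / 20 = 3.0375 dB.
Output = -26 − 3.0375 = -29.0375 dB.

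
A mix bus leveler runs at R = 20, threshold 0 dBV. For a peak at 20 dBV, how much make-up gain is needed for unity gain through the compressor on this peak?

19 dB

Without make-up, output = threshold + overshoot/20 = 0 + 1 = 1 dBV.
Gap to target: 19 dB.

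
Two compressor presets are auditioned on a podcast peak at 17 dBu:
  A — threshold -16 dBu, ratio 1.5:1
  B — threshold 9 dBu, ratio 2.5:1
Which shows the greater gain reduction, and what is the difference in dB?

A, by 6.2 dB

A: overshoot 33 dB → output overshoot 22 dB → GR 11 dB.
B: overshoot 8 dB → output overshoot 3.2 dB → GR 4.8 dB.
Difference: 6.2 dB in favour of A.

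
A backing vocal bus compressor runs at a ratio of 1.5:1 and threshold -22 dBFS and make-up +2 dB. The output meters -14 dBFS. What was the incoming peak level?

-13 dBFS

Before make-up, the level was -14 − 2 = -16 dBFS.
Post-compression overshoot = -16 − (-22) = 6 dB.
Input overshoot = R × output overshoot = 9 dB → input = -22 + 9 = -13 dBFS.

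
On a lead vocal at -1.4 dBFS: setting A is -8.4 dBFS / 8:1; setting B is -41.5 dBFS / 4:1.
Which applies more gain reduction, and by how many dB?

B, by 23.95 dB

A: GR = 7 − 7/8 = 6.125 dB.
B: GR = 40.1 − 40.1/4 = 30.075 dB.
B applies 23.95 dB more gain reduction.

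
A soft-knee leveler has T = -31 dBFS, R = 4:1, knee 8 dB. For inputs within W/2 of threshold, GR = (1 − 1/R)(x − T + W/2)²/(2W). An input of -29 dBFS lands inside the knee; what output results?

-30.6875 dBFS

x − T + W/2 = -29 − (-31) + 4 = 6.
GR = (1 − 1/4) × 6² / 16 = 0.75 × 36 / 16 = 1.6875 dB.
Output = -29 − 1.6875 = -30.6875 dBFS.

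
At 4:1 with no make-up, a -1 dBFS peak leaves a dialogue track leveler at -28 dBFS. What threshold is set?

Let T be the threshold. Output overshoot = (input overshoot)/R, so -28 − T = (-1 − T)/4.
4·(-28 − T) = -1 − T → 3·T = -112 − (-1) = -111.
T = -111/3 = -37 dBFS.

-37 dBFS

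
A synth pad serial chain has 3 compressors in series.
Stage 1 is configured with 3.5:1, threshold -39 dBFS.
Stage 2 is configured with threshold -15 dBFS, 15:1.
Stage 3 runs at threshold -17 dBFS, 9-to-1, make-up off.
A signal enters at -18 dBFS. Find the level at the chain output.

Stage 1: -18 dBFS is 21 dB over -39 dBFS; at 3.5:1 that becomes 6 dB over, giving -33 dBFS.
Stage 2: -33 dBFS is at or below the -15 dBFS threshold — no compression; output -33 dBFS.
Stage 3: below threshold (-33 ≤ -17); passes unchanged; output -33 dBFS.

-33 dBFS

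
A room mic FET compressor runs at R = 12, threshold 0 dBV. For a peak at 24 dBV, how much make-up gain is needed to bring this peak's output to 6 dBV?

Overshoot 24 dB → 24/12 = 2 dB after compression, so the compressed level is 0 + 2 = 2 dBV.
Make-up = target − compressed = 6 − 2 = 4 dB.

4 dB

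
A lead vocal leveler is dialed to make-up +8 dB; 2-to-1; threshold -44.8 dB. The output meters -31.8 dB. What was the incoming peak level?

Remove make-up: -31.8 − 8 = -39.8 dB.
Post-compression overshoot = -39.8 − (-44.8) = 5 dB.
Before 2:1 compression the overshoot was 5 × 2 = 10 dB, so input = -44.8 + 10 = -34.8 dB.

-34.8 dB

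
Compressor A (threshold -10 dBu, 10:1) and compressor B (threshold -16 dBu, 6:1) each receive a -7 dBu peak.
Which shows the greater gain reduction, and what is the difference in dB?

B, by 4.8 dB

A: GR = 3 − 3/10 = 2.7 dB.
B: GR = 9 − 9/6 = 7.5 dB.
B reduces 4.8 dB more.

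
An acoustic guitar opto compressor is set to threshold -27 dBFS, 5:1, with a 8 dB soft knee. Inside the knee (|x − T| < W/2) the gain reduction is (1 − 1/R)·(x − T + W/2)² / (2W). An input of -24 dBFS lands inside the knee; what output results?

-26.45 dBFS

x − T + W/2 = -24 − (-27) + 4 = 7.
GR = (1 − 1/5) × 7² / 16 = 0.8 × 49 / 16 = 2.45 dB.
Output = -24 − 2.45 = -26.45 dBFS.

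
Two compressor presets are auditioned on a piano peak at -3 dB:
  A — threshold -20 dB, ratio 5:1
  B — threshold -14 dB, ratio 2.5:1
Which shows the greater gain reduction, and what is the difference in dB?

A, by 7 dB

A: 17 dB over, compressed to 3.4 dB over, so 13.6 dB of GR.
B: 11 dB over, compressed to 4.4 dB over, so 6.6 dB of GR.
Difference: 7 dB in favour of A.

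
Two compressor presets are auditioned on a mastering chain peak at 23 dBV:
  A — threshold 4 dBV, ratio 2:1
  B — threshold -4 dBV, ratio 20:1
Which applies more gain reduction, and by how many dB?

B, by 16.15 dB

A: overshoot 19 dB → output overshoot 9.5 dB → GR 9.5 dB.
B: overshoot 27 dB → output overshoot 1.35 dB → GR 25.65 dB.
B applies 16.15 dB more gain reduction.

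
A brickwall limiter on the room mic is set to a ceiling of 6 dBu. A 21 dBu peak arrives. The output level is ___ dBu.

6 dBu

A brickwall limiter is an ∞:1 compressor: any input above the ceiling is clamped to 6 dBu.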